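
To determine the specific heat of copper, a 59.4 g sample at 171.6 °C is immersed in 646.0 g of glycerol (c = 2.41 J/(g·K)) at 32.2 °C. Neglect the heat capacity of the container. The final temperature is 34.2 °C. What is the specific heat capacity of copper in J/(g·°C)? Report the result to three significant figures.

c = 0.382 J/(g·°C)

q_gained = (646.0 × 2.41) × (34.2 − 32.2) = 3114 J
q_lost = 59.4 × c × (171.6 − 34.2) = 8161.56 c
Set equal: c = 3114 / 8161.56 = 0.382 J/(g·°C)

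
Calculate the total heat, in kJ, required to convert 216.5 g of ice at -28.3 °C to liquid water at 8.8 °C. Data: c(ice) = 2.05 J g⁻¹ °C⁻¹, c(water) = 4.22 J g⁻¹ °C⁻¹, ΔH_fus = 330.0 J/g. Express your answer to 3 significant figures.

q = 92.0 kJ

q1 (heat ice -28.3→0.0 °C): 216.5 × 2.05 × 28.3 = 12560 J
q2 (melt at 0 °C): 216.5 × 330.0 = 71445 J
q3 (heat water 0.0→8.8 °C): 216.5 × 4.22 × 8.8 = 8040 J
Total: 12560 + 71445 + 8040 = 92045 J = 92.0 kJ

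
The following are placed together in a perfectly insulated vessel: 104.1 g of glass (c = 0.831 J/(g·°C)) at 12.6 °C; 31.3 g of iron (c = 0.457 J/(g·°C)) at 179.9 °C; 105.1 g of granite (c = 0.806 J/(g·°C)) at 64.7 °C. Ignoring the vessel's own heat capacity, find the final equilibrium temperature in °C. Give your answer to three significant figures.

Σ mᵢcᵢ(T − Tᵢ) = 0  ⇒  T = Σ mᵢcᵢTᵢ / Σ mᵢcᵢ
Σ mᵢcᵢ = 104.1×0.831 + 31.3×0.457 + 105.1×0.806 = 185.5218
Σ mᵢcᵢTᵢ = 86.5071×12.6 + 14.3041×179.9 + 84.7106×64.7 = 9144.1
T = 9144.1 / 185.5218 = 49.29 °C

T_f = 49.3 °C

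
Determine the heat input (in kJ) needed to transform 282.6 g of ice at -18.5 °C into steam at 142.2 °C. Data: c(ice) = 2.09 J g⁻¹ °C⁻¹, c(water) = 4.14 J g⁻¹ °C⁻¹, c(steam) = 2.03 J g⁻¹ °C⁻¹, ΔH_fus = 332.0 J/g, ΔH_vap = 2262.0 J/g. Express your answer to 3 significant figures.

q = 885 kJ

q1 (heat ice -18.5→0.0 °C): 282.6 × 2.09 × 18.5 = 10927 J
q2 (melt at 0 °C): 282.6 × 332.0 = 93823 J
q3 (heat water 0.0→100.0 °C): 282.6 × 4.14 × 100.0 = 116996 J
q4 (vaporize at 100 °C): 282.6 × 2262.0 = 639241 J
q5 (heat steam 100.0→142.2 °C): 282.6 × 2.03 × 42.2 = 24209 J
Total: 10927 + 93823 + 116996 + 639241 + 24209 = 885196 J = 885 kJ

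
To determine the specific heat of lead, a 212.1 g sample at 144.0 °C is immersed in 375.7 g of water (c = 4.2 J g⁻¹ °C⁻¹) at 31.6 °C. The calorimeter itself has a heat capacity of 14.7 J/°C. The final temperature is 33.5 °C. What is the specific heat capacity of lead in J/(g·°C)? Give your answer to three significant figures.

c = 0.129 J/(g·°C)

q_gained = (375.7 × 4.2 + 14.7) × (33.5 − 31.6) = 3026 J
q_lost = 212.1 × c × (144.0 − 33.5) = 23437.05 c
Set equal: c = 3026 / 23437.05 = 0.129 J/(g·°C)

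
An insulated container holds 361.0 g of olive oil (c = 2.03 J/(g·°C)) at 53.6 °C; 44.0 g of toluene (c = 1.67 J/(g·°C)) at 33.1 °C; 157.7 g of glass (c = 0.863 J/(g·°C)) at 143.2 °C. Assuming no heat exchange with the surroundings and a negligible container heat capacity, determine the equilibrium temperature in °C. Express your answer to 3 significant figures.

T_f = 64.9 °C

Σ mᵢcᵢ(T − Tᵢ) = 0  ⇒  T = Σ mᵢcᵢTᵢ / Σ mᵢcᵢ
Σ mᵢcᵢ = 361.0×2.03 + 44.0×1.67 + 157.7×0.863 = 942.4051
Σ mᵢcᵢTᵢ = 732.83×53.6 + 73.48×33.1 + 136.0951×143.2 = 61201
T = 61201 / 942.4051 = 64.94 °C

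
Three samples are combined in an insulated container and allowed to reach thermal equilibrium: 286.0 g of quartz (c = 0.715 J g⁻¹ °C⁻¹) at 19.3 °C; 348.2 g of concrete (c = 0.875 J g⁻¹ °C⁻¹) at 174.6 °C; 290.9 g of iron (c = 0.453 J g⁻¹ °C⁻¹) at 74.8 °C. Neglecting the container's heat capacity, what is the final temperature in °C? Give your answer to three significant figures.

T_f = 105 °C

Σ mᵢcᵢ(T − Tᵢ) = 0  ⇒  T = Σ mᵢcᵢTᵢ / Σ mᵢcᵢ
Σ mᵢcᵢ = 286.0×0.715 + 348.2×0.875 + 290.9×0.453 = 640.9427
Σ mᵢcᵢTᵢ = 204.49×19.3 + 304.675×174.6 + 131.7777×74.8 = 67000
T = 67000 / 640.9427 = 104.5 °C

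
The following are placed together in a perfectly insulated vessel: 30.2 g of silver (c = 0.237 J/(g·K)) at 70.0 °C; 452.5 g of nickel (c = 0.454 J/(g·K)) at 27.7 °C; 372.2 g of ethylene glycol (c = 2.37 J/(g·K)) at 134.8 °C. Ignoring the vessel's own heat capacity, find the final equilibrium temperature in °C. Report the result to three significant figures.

T_f = 114 °C

Σ mᵢcᵢ(T − Tᵢ) = 0  ⇒  T = Σ mᵢcᵢTᵢ / Σ mᵢcᵢ
Σ mᵢcᵢ = 30.2×0.237 + 452.5×0.454 + 372.2×2.37 = 1094.7064
Σ mᵢcᵢTᵢ = 7.1574×70.0 + 205.435×27.7 + 882.114×134.8 = 125100
T = 125100 / 1094.7064 = 114.3 °C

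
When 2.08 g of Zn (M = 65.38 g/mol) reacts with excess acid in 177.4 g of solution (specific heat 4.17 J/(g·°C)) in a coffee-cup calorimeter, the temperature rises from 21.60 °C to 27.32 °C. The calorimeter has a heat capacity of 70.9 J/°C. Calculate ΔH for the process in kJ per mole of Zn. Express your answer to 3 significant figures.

ΔH = -146 kJ/mol

|ΔT| = |27.32 − 21.60| = 5.72 °C
|q_surr| = (177.4 × 4.17 + 70.9) × 5.72 = 810.658 × 5.72 = 4637 J
n(Zn) = 2.08 / 65.38 = 0.03181 mol
Temperature rose, so q_rxn = −|q_surr| = -4.637 kJ
ΔH = q_rxn / n = -145.8 kJ/mol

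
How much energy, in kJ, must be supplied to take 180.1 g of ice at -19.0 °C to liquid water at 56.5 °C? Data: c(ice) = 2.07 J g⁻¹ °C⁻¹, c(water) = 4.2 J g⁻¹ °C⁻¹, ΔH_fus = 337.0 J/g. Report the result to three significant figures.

q1 (heat ice -19.0→0.0 °C): 180.1 × 2.07 × 19.0 = 7083 J
q2 (melt at 0 °C): 180.1 × 337.0 = 60694 J
q3 (heat water 0.0→56.5 °C): 180.1 × 4.2 × 56.5 = 42738 J
Total: 7083 + 60694 + 42738 = 110515 J = 111 kJ

q = 111 kJ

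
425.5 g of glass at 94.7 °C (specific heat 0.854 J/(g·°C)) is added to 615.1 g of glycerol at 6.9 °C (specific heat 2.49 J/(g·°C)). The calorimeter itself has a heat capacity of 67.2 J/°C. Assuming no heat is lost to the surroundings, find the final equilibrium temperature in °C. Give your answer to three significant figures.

Heat lost by glass = heat gained by glycerol + calorimeter.
(425.5)(0.854)(94.7 − T) = [(615.1)(2.49) + 67.2](T − 6.9)
363.377 (94.7 − T) = 1598.799 (T − 6.9)
34412 − 363.377 T = 1598.799 T − 11032
45444 = 1962.176 T
T = 23.16 °C

T_f = 23.2 °C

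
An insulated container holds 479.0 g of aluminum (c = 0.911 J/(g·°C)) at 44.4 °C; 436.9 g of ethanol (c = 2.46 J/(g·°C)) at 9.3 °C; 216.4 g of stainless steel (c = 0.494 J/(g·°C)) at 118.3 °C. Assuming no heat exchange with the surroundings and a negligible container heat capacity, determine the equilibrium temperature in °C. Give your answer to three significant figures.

Σ mᵢcᵢ(T − Tᵢ) = 0  ⇒  T = Σ mᵢcᵢTᵢ / Σ mᵢcᵢ
Σ mᵢcᵢ = 479.0×0.911 + 436.9×2.46 + 216.4×0.494 = 1618.0446
Σ mᵢcᵢTᵢ = 436.369×44.4 + 1074.774×9.3 + 106.9016×118.3 = 42017
T = 42017 / 1618.0446 = 25.97 °C

T_f = 26.0 °C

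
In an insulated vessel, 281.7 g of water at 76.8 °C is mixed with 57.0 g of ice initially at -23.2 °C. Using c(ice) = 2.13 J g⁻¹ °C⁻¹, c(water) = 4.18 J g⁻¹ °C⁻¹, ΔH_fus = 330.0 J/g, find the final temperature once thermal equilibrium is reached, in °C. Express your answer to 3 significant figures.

T_f = 48.6 °C

Heat to bring ice to 0 °C and melt it: q₁ = 57.0×2.13×23.2 + 57.0×330.0 = 21627 J
Heat the water can supply cooling to 0 °C: 281.7×4.18×76.8 = 90432.5 J > q₁, so all ice melts.
Energy balance: 281.7×4.18×(76.8 − T) = 21627 + 57.0×4.18×(T − 0)
1177.506(76.8 − T) = 21627 + 238.26 T
90432.5 − 21627 = 1415.766 T
T = 68805.5 / 1415.766 = 48.60 °C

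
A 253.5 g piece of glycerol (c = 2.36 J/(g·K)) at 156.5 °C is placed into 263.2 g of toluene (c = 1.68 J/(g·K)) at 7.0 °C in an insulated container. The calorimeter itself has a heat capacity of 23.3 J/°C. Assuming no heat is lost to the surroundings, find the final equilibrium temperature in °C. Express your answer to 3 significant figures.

Heat lost by glycerol = heat gained by toluene + calorimeter.
(253.5)(2.36)(156.5 − T) = [(263.2)(1.68) + 23.3](T − 7.0)
598.26 (156.5 − T) = 465.476 (T − 7.0)
93628 − 598.26 T = 465.476 T − 3258.3
96886.3 = 1063.736 T
T = 91.08 °C

T_f = 91.1 °C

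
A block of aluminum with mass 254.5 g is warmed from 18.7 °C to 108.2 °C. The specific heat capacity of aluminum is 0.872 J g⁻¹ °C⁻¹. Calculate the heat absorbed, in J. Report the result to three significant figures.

q = 19900 J

q = m c ΔT = 254.5 × 0.872 × (108.2 − 18.7)
q = 254.5 × 0.872 × 89.5 = 19860 J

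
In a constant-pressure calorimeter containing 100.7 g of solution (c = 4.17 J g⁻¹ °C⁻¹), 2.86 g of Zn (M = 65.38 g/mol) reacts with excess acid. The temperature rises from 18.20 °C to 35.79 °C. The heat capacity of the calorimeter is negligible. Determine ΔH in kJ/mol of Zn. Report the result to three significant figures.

|ΔT| = |35.79 − 18.20| = 17.59 °C
|q_surr| = (100.7 × 4.17) × 17.59 = 419.919 × 17.59 = 7386 J
n(Zn) = 2.86 / 65.38 = 0.04374 mol
Temperature rose, so q_rxn = −|q_surr| = -7.386 kJ
ΔH = q_rxn / n = -168.9 kJ/mol

ΔH = -169 kJ/mol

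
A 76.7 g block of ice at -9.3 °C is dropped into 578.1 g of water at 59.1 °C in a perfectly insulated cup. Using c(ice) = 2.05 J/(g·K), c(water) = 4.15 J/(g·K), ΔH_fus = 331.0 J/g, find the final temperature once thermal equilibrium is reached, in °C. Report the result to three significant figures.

Heat to bring ice to 0 °C and melt it: q₁ = 76.7×2.05×9.3 + 76.7×331.0 = 26850 J
Heat the water can supply cooling to 0 °C: 578.1×4.15×59.1 = 141788 J > q₁, so all ice melts.
Energy balance: 578.1×4.15×(59.1 − T) = 26850 + 76.7×4.15×(T − 0)
2399.115(59.1 − T) = 26850 + 318.305 T
141788 − 26850 = 2717.420 T
T = 114938 / 2717.420 = 42.30 °C

T_f = 42.3 °C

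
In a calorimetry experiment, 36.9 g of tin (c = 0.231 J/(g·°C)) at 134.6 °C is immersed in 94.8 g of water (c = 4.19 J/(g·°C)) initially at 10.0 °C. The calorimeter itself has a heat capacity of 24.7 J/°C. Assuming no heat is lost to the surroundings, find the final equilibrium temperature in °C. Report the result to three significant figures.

T_f = 12.5 °C

Heat lost by tin = heat gained by water + calorimeter.
(36.9)(0.231)(134.6 − T) = [(94.8)(4.19) + 24.7](T − 10.0)
8.5239 (134.6 − T) = 421.912 (T − 10.0)
1147.3 − 8.5239 T = 421.912 T − 4219.1
5366.4 = 430.4359 T
T = 12.47 °C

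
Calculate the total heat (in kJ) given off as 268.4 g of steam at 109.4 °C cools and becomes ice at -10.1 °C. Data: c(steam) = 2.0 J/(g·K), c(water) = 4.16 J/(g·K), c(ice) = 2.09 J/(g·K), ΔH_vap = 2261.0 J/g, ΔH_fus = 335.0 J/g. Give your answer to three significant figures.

q = 819 kJ

q1 (cool steam 109.4→100 °C): 268.4 × 2.0 × 9.4 = 5046 J
q2 (condense at 100 °C): 268.4 × 2261.0 = 606852 J
q3 (cool water 100→0 °C): 268.4 × 4.16 × 100.0 = 111654 J
q4 (freeze at 0 °C): 268.4 × 335.0 = 89914 J
q5 (cool ice 0→-10.1 °C): 268.4 × 2.09 × 10.1 = 5666 J
Total: 5046 + 606852 + 111654 + 89914 + 5666 = 819132 J = 819 kJ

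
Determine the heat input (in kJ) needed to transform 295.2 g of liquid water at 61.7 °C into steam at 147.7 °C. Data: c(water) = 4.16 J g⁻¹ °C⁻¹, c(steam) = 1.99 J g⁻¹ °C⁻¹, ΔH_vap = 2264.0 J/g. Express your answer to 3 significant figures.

q1 (heat water 61.7→100.0 °C): 295.2 × 4.16 × 38.3 = 47034 J
q2 (vaporize at 100 °C): 295.2 × 2264.0 = 668333 J
q3 (heat steam 100.0→147.7 °C): 295.2 × 1.99 × 47.7 = 28021 J
Total: 47034 + 668333 + 28021 = 743388 J = 743 kJ

q = 743 kJ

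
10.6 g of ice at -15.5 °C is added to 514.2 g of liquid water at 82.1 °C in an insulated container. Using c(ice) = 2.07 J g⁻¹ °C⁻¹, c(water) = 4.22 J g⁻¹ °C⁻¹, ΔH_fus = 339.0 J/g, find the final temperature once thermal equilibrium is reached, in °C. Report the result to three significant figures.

T_f = 78.7 °C

Heat to bring ice to 0 °C and melt it: q₁ = 10.6×2.07×15.5 + 10.6×339.0 = 3933.5 J
Heat the water can supply cooling to 0 °C: 514.2×4.22×82.1 = 178151 J > q₁, so all ice melts.
Energy balance: 514.2×4.22×(82.1 − T) = 3933.5 + 10.6×4.22×(T − 0)
2169.924(82.1 − T) = 3933.5 + 44.732 T
178151 − 3933.5 = 2214.656 T
T = 174217.5 / 2214.656 = 78.67 °C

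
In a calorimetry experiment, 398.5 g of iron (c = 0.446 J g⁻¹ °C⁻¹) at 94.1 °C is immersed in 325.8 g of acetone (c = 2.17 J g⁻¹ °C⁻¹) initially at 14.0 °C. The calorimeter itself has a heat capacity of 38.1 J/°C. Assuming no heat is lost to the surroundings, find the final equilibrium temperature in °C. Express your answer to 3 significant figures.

T_f = 29.4 °C

Heat lost by iron = heat gained by acetone + calorimeter.
(398.5)(0.446)(94.1 − T) = [(325.8)(2.17) + 38.1](T − 14.0)
177.731 (94.1 − T) = 745.086 (T − 14.0)
16724 − 177.731 T = 745.086 T − 10431
27155 = 922.817 T
T = 29.43 °C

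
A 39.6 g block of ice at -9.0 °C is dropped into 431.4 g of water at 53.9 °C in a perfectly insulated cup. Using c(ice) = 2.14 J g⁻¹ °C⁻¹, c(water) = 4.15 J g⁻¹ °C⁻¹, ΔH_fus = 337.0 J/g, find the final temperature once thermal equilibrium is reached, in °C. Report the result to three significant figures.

T_f = 42.2 °C

Heat to bring ice to 0 °C and melt it: q₁ = 39.6×2.14×9.0 + 39.6×337.0 = 14108 J
Heat the water can supply cooling to 0 °C: 431.4×4.15×53.9 = 96497.7 J > q₁, so all ice melts.
Energy balance: 431.4×4.15×(53.9 − T) = 14108 + 39.6×4.15×(T − 0)
1790.31(53.9 − T) = 14108 + 164.34 T
96497.7 − 14108 = 1954.65 T
T = 82389.7 / 1954.65 = 42.15 °C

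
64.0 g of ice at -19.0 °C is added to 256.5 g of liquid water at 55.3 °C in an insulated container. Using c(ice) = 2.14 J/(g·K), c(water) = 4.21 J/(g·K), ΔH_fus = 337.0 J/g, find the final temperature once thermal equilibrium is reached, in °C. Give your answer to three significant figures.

Heat to bring ice to 0 °C and melt it: q₁ = 64.0×2.14×19.0 + 64.0×337.0 = 24170 J
Heat the water can supply cooling to 0 °C: 256.5×4.21×55.3 = 59716.5 J > q₁, so all ice melts.
Energy balance: 256.5×4.21×(55.3 − T) = 24170 + 64.0×4.21×(T − 0)
1079.865(55.3 − T) = 24170 + 269.44 T
59716.5 − 24170 = 1349.305 T
T = 35546.5 / 1349.305 = 26.34 °C

T_f = 26.3 °C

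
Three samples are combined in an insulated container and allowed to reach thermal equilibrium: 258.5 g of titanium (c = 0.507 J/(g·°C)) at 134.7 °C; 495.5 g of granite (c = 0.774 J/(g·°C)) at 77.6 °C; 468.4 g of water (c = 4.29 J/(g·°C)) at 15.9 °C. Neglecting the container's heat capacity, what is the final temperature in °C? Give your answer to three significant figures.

Σ mᵢcᵢ(T − Tᵢ) = 0  ⇒  T = Σ mᵢcᵢTᵢ / Σ mᵢcᵢ
Σ mᵢcᵢ = 258.5×0.507 + 495.5×0.774 + 468.4×4.29 = 2524.0125
Σ mᵢcᵢTᵢ = 131.0595×134.7 + 383.517×77.6 + 2009.436×15.9 = 79365
T = 79365 / 2524.0125 = 31.44 °C

T_f = 31.4 °C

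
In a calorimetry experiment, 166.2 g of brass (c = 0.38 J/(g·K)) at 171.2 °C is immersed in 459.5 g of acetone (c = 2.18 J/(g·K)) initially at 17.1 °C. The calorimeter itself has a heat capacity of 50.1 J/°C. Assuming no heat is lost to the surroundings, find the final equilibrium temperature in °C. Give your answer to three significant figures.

Heat lost by brass = heat gained by acetone + calorimeter.
(166.2)(0.38)(171.2 − T) = [(459.5)(2.18) + 50.1](T − 17.1)
63.156 (171.2 − T) = 1051.81 (T − 17.1)
10812 − 63.156 T = 1051.81 T − 17986
28798 = 1114.966 T
T = 25.83 °C

T_f = 25.8 °C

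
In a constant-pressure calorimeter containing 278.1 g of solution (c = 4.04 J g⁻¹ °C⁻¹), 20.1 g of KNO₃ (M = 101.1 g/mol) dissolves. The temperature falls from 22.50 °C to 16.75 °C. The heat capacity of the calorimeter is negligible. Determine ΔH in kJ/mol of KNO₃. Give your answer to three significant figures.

ΔH = 32.5 kJ/mol

|ΔT| = |16.75 − 22.50| = 5.75 °C
|q_surr| = (278.1 × 4.04) × 5.75 = 1123.524 × 5.75 = 6460 J
n(KNO₃) = 20.1 / 101.1 = 0.1988 mol
Temperature fell, so q_rxn = +|q_surr| = 6.460 kJ
ΔH = q_rxn / n = 32.49 kJ/mol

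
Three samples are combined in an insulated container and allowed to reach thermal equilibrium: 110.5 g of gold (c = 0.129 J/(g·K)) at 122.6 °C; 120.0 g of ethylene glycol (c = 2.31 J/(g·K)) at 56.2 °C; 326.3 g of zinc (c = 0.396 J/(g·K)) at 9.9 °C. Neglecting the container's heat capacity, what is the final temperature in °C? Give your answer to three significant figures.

Σ mᵢcᵢ(T − Tᵢ) = 0  ⇒  T = Σ mᵢcᵢTᵢ / Σ mᵢcᵢ
Σ mᵢcᵢ = 110.5×0.129 + 120.0×2.31 + 326.3×0.396 = 420.6693
Σ mᵢcᵢTᵢ = 14.2545×122.6 + 277.2×56.2 + 129.2148×9.9 = 18605
T = 18605 / 420.6693 = 44.23 °C

T_f = 44.2 °C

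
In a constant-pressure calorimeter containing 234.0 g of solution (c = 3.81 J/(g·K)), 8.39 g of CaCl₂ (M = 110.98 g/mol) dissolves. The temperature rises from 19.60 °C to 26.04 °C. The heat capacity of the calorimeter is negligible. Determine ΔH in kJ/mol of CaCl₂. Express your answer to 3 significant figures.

ΔH = -75.9 kJ/mol

|ΔT| = |26.04 − 19.60| = 6.44 °C
|q_surr| = (234.0 × 3.81) × 6.44 = 891.54 × 6.44 = 5741.5 J
n(CaCl₂) = 8.39 / 110.98 = 0.075599 mol
Temperature rose, so q_rxn = −|q_surr| = -5.7415 kJ
ΔH = q_rxn / n = -75.947 kJ/mol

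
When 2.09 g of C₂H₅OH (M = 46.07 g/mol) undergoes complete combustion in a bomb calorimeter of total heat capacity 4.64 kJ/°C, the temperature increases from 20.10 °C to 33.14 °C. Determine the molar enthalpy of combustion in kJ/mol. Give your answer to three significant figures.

ΔH = -1330 kJ/mol

ΔT = 33.14 − 20.10 = 13.04 °C
q_cal = C_cal × ΔT = 4.64 × 13.04 = 60.5056 kJ
n = 2.09 / 46.07 = 0.04537 mol
q_rxn = −q_cal = -60.5056 kJ
ΔH = -60.5056 / 0.04537 = -1334 kJ/mol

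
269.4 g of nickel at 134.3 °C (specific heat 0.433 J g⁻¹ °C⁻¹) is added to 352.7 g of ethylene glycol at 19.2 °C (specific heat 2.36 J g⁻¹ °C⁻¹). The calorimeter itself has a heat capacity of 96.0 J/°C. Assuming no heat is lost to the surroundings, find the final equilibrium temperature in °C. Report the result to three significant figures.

Heat lost by nickel = heat gained by ethylene glycol + calorimeter.
(269.4)(0.433)(134.3 − T) = [(352.7)(2.36) + 96.0](T − 19.2)
116.6502 (134.3 − T) = 928.372 (T − 19.2)
15666 − 116.6502 T = 928.372 T − 17825
33491 = 1045.0222 T
T = 32.048 °C

T_f = 32.0 °C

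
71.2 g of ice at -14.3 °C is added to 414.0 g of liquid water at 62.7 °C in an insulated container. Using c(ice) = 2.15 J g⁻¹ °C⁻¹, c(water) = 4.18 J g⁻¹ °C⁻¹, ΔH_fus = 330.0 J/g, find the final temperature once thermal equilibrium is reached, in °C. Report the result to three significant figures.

Heat to bring ice to 0 °C and melt it: q₁ = 71.2×2.15×14.3 + 71.2×330.0 = 25685 J
Heat the water can supply cooling to 0 °C: 414.0×4.18×62.7 = 108504 J > q₁, so all ice melts.
Energy balance: 414.0×4.18×(62.7 − T) = 25685 + 71.2×4.18×(T − 0)
1730.52(62.7 − T) = 25685 + 297.616 T
108504 − 25685 = 2028.136 T
T = 82819 / 2028.136 = 40.84 °C

T_f = 40.8 °C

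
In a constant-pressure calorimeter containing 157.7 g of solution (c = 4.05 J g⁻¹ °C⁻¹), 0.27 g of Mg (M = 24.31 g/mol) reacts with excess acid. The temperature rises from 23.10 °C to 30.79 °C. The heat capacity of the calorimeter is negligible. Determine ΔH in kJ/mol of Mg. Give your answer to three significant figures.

|ΔT| = |30.79 − 23.10| = 7.69 °C
|q_surr| = (157.7 × 4.05) × 7.69 = 638.685 × 7.69 = 4911 J
n(Mg) = 0.27 / 24.31 = 0.01111 mol
Temperature rose, so q_rxn = −|q_surr| = -4.911 kJ
ΔH = q_rxn / n = -442.0 kJ/mol

ΔH = -442 kJ/mol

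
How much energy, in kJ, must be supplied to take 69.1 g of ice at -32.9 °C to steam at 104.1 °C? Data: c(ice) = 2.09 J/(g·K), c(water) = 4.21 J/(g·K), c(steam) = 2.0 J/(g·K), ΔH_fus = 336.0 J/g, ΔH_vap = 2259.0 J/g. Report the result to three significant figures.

q1 (heat ice -32.9→0.0 °C): 69.1 × 2.09 × 32.9 = 4751 J
q2 (melt at 0 °C): 69.1 × 336.0 = 23218 J
q3 (heat water 0.0→100.0 °C): 69.1 × 4.21 × 100.0 = 29091 J
q4 (vaporize at 100 °C): 69.1 × 2259.0 = 156097 J
q5 (heat steam 100.0→104.1 °C): 69.1 × 2.0 × 4.1 = 567 J
Total: 4751 + 23218 + 29091 + 156097 + 567 = 213724 J = 214 kJ

q = 214 kJ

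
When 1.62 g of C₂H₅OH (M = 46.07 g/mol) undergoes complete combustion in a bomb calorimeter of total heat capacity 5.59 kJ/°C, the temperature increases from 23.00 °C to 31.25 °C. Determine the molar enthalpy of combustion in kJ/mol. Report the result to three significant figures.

ΔT = 31.25 − 23.00 = 8.25 °C
q_cal = C_cal × ΔT = 5.59 × 8.25 = 46.1175 kJ
n = 1.62 / 46.07 = 0.03516 mol
q_rxn = −q_cal = -46.1175 kJ
ΔH = -46.1175 / 0.03516 = -1312 kJ/mol

ΔH = -1310 kJ/mol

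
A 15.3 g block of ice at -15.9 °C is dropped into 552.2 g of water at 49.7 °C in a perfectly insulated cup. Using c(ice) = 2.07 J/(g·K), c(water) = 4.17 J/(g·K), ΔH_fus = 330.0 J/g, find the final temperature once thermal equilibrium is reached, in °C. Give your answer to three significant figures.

Heat to bring ice to 0 °C and melt it: q₁ = 15.3×2.07×15.9 + 15.3×330.0 = 5552.6 J
Heat the water can supply cooling to 0 °C: 552.2×4.17×49.7 = 114443 J > q₁, so all ice melts.
Energy balance: 552.2×4.17×(49.7 − T) = 5552.6 + 15.3×4.17×(T − 0)
2302.674(49.7 − T) = 5552.6 + 63.801 T
114443 − 5552.6 = 2366.475 T
T = 108890.4 / 2366.475 = 46.01 °C

T_f = 46.0 °C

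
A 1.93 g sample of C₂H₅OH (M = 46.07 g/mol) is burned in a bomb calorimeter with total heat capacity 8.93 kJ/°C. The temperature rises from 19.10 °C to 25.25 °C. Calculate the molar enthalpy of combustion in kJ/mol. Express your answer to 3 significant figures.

ΔH = -1310 kJ/mol

ΔT = 25.25 − 19.10 = 6.15 °C
q_cal = C_cal × ΔT = 8.93 × 6.15 = 54.9195 kJ
n = 1.93 / 46.07 = 0.04189 mol
q_rxn = −q_cal = -54.9195 kJ
ΔH = -54.9195 / 0.04189 = -1311 kJ/mol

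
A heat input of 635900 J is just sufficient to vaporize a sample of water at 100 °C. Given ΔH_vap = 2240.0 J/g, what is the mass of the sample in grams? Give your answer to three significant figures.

m = q / ΔH_vap = 635900 J / 2240.0 J/g = 284 g

m = 284 g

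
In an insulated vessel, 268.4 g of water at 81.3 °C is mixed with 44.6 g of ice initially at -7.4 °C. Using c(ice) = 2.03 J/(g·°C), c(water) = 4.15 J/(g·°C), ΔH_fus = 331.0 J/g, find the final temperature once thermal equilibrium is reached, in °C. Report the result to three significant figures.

Heat to bring ice to 0 °C and melt it: q₁ = 44.6×2.03×7.4 + 44.6×331.0 = 15433 J
Heat the water can supply cooling to 0 °C: 268.4×4.15×81.3 = 90556.8 J > q₁, so all ice melts.
Energy balance: 268.4×4.15×(81.3 − T) = 15433 + 44.6×4.15×(T − 0)
1113.86(81.3 − T) = 15433 + 185.09 T
90556.8 − 15433 = 1298.95 T
T = 75123.8 / 1298.95 = 57.83 °C

T_f = 57.8 °C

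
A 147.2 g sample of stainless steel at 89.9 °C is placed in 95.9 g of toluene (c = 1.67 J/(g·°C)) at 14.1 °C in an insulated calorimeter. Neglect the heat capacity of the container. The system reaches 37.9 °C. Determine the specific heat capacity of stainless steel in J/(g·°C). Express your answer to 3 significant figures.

q_gained = (95.9 × 1.67) × (37.9 − 14.1) = 3812 J
q_lost = 147.2 × c × (89.9 − 37.9) = 7654.4 c
Set equal: c = 3812 / 7654.4 = 0.498 J/(g·°C)

c = 0.498 J/(g·°C)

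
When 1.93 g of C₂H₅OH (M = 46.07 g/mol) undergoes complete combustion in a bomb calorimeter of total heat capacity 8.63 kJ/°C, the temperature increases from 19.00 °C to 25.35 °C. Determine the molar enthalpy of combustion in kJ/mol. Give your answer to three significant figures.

ΔH = -1310 kJ/mol

ΔT = 25.35 − 19.00 = 6.35 °C
q_cal = C_cal × ΔT = 8.63 × 6.35 = 54.8005 kJ
n = 1.93 / 46.07 = 0.04189 mol
q_rxn = −q_cal = -54.8005 kJ
ΔH = -54.8005 / 0.04189 = -1308 kJ/mol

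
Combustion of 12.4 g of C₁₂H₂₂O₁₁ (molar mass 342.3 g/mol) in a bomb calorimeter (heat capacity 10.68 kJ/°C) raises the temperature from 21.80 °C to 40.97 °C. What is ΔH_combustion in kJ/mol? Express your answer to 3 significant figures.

ΔT = 40.97 − 21.80 = 19.17 °C
q_cal = C_cal × ΔT = 10.68 × 19.17 = 204.7356 kJ
n = 12.4 / 342.3 = 0.03623 mol
q_rxn = −q_cal = -204.7356 kJ
ΔH = -204.7356 / 0.03623 = -5651 kJ/mol

ΔH = -5650 kJ/mol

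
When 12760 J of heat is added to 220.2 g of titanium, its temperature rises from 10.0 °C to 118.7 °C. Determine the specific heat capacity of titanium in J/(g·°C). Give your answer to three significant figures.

c = q / (m ΔT) = 12760 / (220.2 × 108.7)
c = 12760 / 23935.74 = 0.533 J/(g·°C)

c = 0.533 J/(g·°C)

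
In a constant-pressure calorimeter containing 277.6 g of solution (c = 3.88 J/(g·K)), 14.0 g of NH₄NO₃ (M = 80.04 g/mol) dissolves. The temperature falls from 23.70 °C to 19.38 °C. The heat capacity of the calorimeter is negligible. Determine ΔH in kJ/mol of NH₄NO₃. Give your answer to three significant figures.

ΔH = 26.6 kJ/mol

|ΔT| = |19.38 − 23.70| = 4.32 °C
|q_surr| = (277.6 × 3.88) × 4.32 = 1077.088 × 4.32 = 4653 J
n(NH₄NO₃) = 14.0 / 80.04 = 0.1749 mol
Temperature fell, so q_rxn = +|q_surr| = 4.653 kJ
ΔH = q_rxn / n = 26.60 kJ/mol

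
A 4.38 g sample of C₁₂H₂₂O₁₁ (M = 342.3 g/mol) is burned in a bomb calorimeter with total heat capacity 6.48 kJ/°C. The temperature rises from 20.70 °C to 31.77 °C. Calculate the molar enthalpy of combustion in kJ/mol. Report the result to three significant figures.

ΔH = -5610 kJ/mol

ΔT = 31.77 − 20.70 = 11.07 °C
q_cal = C_cal × ΔT = 6.48 × 11.07 = 71.7336 kJ
n = 4.38 / 342.3 = 0.012796 mol
q_rxn = −q_cal = -71.7336 kJ
ΔH = -71.7336 / 0.012796 = -5606 kJ/mol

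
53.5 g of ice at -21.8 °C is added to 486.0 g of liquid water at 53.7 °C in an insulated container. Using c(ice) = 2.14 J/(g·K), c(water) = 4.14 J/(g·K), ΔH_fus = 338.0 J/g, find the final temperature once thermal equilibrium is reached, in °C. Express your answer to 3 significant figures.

Heat to bring ice to 0 °C and melt it: q₁ = 53.5×2.14×21.8 + 53.5×338.0 = 20579 J
Heat the water can supply cooling to 0 °C: 486.0×4.14×53.7 = 108047 J > q₁, so all ice melts.
Energy balance: 486.0×4.14×(53.7 − T) = 20579 + 53.5×4.14×(T − 0)
2012.04(53.7 − T) = 20579 + 221.49 T
108047 − 20579 = 2233.53 T
T = 87468 / 2233.53 = 39.16 °C

T_f = 39.2 °C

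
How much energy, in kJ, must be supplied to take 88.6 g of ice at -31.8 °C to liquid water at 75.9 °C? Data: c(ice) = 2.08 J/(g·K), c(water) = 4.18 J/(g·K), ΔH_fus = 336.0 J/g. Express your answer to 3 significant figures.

q = 63.7 kJ

q1 (heat ice -31.8→0.0 °C): 88.6 × 2.08 × 31.8 = 5860 J
q2 (melt at 0 °C): 88.6 × 336.0 = 29770 J
q3 (heat water 0.0→75.9 °C): 88.6 × 4.18 × 75.9 = 28109 J
Total: 5860 + 29770 + 28109 = 63739 J = 63.7 kJ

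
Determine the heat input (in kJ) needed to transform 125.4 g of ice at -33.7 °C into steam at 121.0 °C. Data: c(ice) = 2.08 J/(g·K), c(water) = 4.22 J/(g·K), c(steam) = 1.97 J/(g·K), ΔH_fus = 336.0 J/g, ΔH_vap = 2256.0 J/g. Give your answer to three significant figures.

q1 (heat ice -33.7→0.0 °C): 125.4 × 2.08 × 33.7 = 8790 J
q2 (melt at 0 °C): 125.4 × 336.0 = 42134 J
q3 (heat water 0.0→100.0 °C): 125.4 × 4.22 × 100.0 = 52919 J
q4 (vaporize at 100 °C): 125.4 × 2256.0 = 282902 J
q5 (heat steam 100.0→121.0 °C): 125.4 × 1.97 × 21.0 = 5188 J
Total: 8790 + 42134 + 52919 + 282902 + 5188 = 391933 J = 392 kJ

q = 392 kJ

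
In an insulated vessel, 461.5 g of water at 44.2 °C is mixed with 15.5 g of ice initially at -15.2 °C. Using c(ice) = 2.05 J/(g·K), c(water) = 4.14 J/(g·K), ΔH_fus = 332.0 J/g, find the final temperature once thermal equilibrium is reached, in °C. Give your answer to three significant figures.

T_f = 39.9 °C

Heat to bring ice to 0 °C and melt it: q₁ = 15.5×2.05×15.2 + 15.5×332.0 = 5629.0 J
Heat the water can supply cooling to 0 °C: 461.5×4.14×44.2 = 84449.0 J > q₁, so all ice melts.
Energy balance: 461.5×4.14×(44.2 − T) = 5629.0 + 15.5×4.14×(T − 0)
1910.61(44.2 − T) = 5629.0 + 64.17 T
84449.0 − 5629.0 = 1974.78 T
T = 78820.0 / 1974.78 = 39.91 °C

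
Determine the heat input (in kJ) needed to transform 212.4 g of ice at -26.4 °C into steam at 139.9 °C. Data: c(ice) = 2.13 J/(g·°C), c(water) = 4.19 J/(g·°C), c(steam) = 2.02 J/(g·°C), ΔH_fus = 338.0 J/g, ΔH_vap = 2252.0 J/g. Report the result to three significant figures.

q1 (heat ice -26.4→0.0 °C): 212.4 × 2.13 × 26.4 = 11944 J
q2 (melt at 0 °C): 212.4 × 338.0 = 71791 J
q3 (heat water 0.0→100.0 °C): 212.4 × 4.19 × 100.0 = 88996 J
q4 (vaporize at 100 °C): 212.4 × 2252.0 = 478325 J
q5 (heat steam 100.0→139.9 °C): 212.4 × 2.02 × 39.9 = 17119 J
Total: 11944 + 71791 + 88996 + 478325 + 17119 = 668175 J = 668 kJ

q = 668 kJ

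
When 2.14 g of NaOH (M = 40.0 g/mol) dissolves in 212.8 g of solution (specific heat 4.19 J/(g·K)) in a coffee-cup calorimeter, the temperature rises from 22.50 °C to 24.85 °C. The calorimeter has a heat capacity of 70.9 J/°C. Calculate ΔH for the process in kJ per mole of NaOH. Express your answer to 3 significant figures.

ΔH = -42.3 kJ/mol

|ΔT| = |24.85 − 22.50| = 2.35 °C
|q_surr| = (212.8 × 4.19 + 70.9) × 2.35 = 962.532 × 2.35 = 2262 J
n(NaOH) = 2.14 / 40.0 = 0.05350 mol
Temperature rose, so q_rxn = −|q_surr| = -2.262 kJ
ΔH = q_rxn / n = -42.28 kJ/mol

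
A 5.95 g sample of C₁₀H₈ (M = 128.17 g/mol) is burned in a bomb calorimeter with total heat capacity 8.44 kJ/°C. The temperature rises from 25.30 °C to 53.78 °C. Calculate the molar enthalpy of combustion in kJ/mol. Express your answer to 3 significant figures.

ΔH = -5180 kJ/mol

ΔT = 53.78 − 25.30 = 28.48 °C
q_cal = C_cal × ΔT = 8.44 × 28.48 = 240.3712 kJ
n = 5.95 / 128.17 = 0.04642 mol
q_rxn = −q_cal = -240.3712 kJ
ΔH = -240.3712 / 0.04642 = -5178 kJ/mol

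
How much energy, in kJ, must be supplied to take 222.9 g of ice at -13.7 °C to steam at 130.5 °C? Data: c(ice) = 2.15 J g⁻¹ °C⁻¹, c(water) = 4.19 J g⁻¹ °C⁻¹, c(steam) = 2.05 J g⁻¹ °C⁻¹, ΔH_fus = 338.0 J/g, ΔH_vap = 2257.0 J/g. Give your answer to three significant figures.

q = 692 kJ

q1 (heat ice -13.7→0.0 °C): 222.9 × 2.15 × 13.7 = 6566 J
q2 (melt at 0 °C): 222.9 × 338.0 = 75340 J
q3 (heat water 0.0→100.0 °C): 222.9 × 4.19 × 100.0 = 93395 J
q4 (vaporize at 100 °C): 222.9 × 2257.0 = 503085 J
q5 (heat steam 100.0→130.5 °C): 222.9 × 2.05 × 30.5 = 13937 J
Total: 6566 + 75340 + 93395 + 503085 + 13937 = 692323 J = 692 kJ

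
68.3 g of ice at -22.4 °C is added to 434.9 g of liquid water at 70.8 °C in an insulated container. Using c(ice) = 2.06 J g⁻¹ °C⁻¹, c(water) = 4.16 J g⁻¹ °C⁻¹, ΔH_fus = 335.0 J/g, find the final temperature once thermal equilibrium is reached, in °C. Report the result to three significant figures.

T_f = 48.8 °C

Heat to bring ice to 0 °C and melt it: q₁ = 68.3×2.06×22.4 + 68.3×335.0 = 26032 J
Heat the water can supply cooling to 0 °C: 434.9×4.16×70.8 = 128090 J > q₁, so all ice melts.
Energy balance: 434.9×4.16×(70.8 − T) = 26032 + 68.3×4.16×(T − 0)
1809.184(70.8 − T) = 26032 + 284.128 T
128090 − 26032 = 2093.312 T
T = 102058 / 2093.312 = 48.75 °C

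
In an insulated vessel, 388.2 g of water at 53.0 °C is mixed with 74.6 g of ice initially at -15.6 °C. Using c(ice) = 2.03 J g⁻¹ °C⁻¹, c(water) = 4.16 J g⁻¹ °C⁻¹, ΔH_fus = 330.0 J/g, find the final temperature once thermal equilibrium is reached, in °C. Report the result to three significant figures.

Heat to bring ice to 0 °C and melt it: q₁ = 74.6×2.03×15.6 + 74.6×330.0 = 26980 J
Heat the water can supply cooling to 0 °C: 388.2×4.16×53.0 = 85590.3 J > q₁, so all ice melts.
Energy balance: 388.2×4.16×(53.0 − T) = 26980 + 74.6×4.16×(T − 0)
1614.912(53.0 − T) = 26980 + 310.336 T
85590.3 − 26980 = 1925.248 T
T = 58610.3 / 1925.248 = 30.44 °C

T_f = 30.4 °C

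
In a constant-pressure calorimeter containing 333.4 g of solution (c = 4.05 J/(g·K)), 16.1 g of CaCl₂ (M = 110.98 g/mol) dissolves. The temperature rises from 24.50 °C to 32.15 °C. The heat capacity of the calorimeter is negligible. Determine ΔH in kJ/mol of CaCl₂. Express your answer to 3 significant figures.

|ΔT| = |32.15 − 24.50| = 7.65 °C
|q_surr| = (333.4 × 4.05) × 7.65 = 1350.27 × 7.65 = 10330 J
n(CaCl₂) = 16.1 / 110.98 = 0.1451 mol
Temperature rose, so q_rxn = −|q_surr| = -10.33 kJ
ΔH = q_rxn / n = -71.19 kJ/mol

ΔH = -71.2 kJ/mol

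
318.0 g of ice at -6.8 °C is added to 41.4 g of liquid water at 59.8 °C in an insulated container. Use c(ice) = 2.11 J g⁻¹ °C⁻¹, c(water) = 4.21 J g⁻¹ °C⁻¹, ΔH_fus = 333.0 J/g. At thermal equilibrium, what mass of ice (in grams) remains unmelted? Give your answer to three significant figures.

m_ice remaining = 300 g

Heat to warm all ice to 0 °C: 318.0×2.11×6.8 = 4562.7 J
Heat released by water cooling to 0 °C: 41.4×4.21×59.8 = 10423 J
10423 J < 4562.7 + 318.0×333.0 = 110456.7 J, so not all ice melts; final T = 0 °C.
Heat left for melting: 10423 − 4562.7 = 5860.3 J
Mass melted = 5860.3 / 333.0 = 17.60 g
Ice remaining = 318.0 − 17.60 = 300.40 g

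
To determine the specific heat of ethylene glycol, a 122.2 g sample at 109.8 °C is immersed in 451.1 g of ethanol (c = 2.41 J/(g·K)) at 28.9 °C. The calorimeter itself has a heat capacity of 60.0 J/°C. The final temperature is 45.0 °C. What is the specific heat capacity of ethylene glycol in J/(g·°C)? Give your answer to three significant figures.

q_gained = (451.1 × 2.41 + 60.0) × (45.0 − 28.9) = 18470 J
q_lost = 122.2 × c × (109.8 − 45.0) = 7918.56 c
Set equal: c = 18470 / 7918.56 = 2.33 J/(g·°C)

c = 2.33 J/(g·°C)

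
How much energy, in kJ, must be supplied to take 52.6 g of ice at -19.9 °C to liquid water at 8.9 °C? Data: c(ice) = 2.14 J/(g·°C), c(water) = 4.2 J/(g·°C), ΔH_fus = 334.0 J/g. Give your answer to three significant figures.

q = 21.8 kJ

q1 (heat ice -19.9→0.0 °C): 52.6 × 2.14 × 19.9 = 2240 J
q2 (melt at 0 °C): 52.6 × 334.0 = 17568 J
q3 (heat water 0.0→8.9 °C): 52.6 × 4.2 × 8.9 = 1966 J
Total: 2240 + 17568 + 1966 = 21774 J = 21.8 kJ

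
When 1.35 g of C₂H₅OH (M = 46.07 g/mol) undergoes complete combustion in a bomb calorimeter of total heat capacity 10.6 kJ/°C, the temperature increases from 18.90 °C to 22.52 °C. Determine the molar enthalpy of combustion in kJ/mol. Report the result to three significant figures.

ΔT = 22.52 − 18.90 = 3.62 °C
q_cal = C_cal × ΔT = 10.6 × 3.62 = 38.372 kJ
n = 1.35 / 46.07 = 0.02930 mol
q_rxn = −q_cal = -38.372 kJ
ΔH = -38.372 / 0.02930 = -1310 kJ/mol

ΔH = -1310 kJ/mol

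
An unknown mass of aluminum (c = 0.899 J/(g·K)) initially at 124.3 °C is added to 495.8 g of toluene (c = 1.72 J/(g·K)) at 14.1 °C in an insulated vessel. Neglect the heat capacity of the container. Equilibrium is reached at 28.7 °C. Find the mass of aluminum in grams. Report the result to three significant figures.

m = 145 g

q_gained = (495.8 × 1.72) × (28.7 − 14.1) = 12450 J
q_lost = m × 0.899 × (124.3 − 28.7) = 85.9444 m
m = 12450 / 85.9444 = 145 g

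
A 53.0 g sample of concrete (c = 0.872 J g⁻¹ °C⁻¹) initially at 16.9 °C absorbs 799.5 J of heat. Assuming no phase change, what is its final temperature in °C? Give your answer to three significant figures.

T_f = 34.2 °C

ΔT = q / (m c) = 799.5 / (53.0 × 0.872) = 17.30 °C
T_f = 16.9 + 17.30 = 34.20 °C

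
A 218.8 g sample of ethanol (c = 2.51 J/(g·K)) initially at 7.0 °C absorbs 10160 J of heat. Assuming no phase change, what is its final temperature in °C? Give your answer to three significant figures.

T_f = 25.5 °C

ΔT = q / (m c) = 10160 / (218.8 × 2.51) = 18.50 °C
T_f = 7.0 + 18.50 = 25.50 °C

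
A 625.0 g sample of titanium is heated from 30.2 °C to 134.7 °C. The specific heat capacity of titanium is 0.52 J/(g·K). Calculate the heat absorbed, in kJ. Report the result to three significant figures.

q = m c ΔT = 625.0 × 0.52 × (134.7 − 30.2)
q = 625.0 × 0.52 × 104.5 = 33960 J = 34.0 kJ

q = 34.0 kJ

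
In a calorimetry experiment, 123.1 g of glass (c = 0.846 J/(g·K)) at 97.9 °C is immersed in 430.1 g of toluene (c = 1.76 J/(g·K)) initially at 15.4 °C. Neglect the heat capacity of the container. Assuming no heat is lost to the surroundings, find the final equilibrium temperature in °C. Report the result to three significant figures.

Heat lost by glass = heat gained by toluene.
(123.1)(0.846)(97.9 − T) = (430.1)(1.76)(T − 15.4)
104.1426 (97.9 − T) = 756.976 (T − 15.4)
10196 − 104.1426 T = 756.976 T − 11657
21853 = 861.1186 T
T = 25.38 °C

T_f = 25.4 °C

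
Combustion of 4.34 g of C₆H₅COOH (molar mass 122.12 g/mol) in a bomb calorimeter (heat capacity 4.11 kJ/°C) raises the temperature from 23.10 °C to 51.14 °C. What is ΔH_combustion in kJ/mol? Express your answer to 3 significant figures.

ΔT = 51.14 − 23.10 = 28.04 °C
q_cal = C_cal × ΔT = 4.11 × 28.04 = 115.2444 kJ
n = 4.34 / 122.12 = 0.03554 mol
q_rxn = −q_cal = -115.2444 kJ
ΔH = -115.2444 / 0.03554 = -3243 kJ/mol

ΔH = -3240 kJ/mol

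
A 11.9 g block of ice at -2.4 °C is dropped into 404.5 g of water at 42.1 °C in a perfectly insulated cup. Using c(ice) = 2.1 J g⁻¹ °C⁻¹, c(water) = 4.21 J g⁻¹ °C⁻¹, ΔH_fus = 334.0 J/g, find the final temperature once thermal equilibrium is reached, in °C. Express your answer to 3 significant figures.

Heat to bring ice to 0 °C and melt it: q₁ = 11.9×2.1×2.4 + 11.9×334.0 = 4034.6 J
Heat the water can supply cooling to 0 °C: 404.5×4.21×42.1 = 71694.0 J > q₁, so all ice melts.
Energy balance: 404.5×4.21×(42.1 − T) = 4034.6 + 11.9×4.21×(T − 0)
1702.945(42.1 − T) = 4034.6 + 50.099 T
71694.0 − 4034.6 = 1753.044 T
T = 67659.4 / 1753.044 = 38.60 °C

T_f = 38.6 °C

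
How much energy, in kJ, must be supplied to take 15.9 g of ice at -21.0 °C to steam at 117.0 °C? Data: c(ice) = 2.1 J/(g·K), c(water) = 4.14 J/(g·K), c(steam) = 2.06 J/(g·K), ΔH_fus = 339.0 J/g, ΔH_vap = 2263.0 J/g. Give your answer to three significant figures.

q = 49.2 kJ

q1 (heat ice -21.0→0.0 °C): 15.9 × 2.1 × 21.0 = 701 J
q2 (melt at 0 °C): 15.9 × 339.0 = 5390 J
q3 (heat water 0.0→100.0 °C): 15.9 × 4.14 × 100.0 = 6583 J
q4 (vaporize at 100 °C): 15.9 × 2263.0 = 35982 J
q5 (heat steam 100.0→117.0 °C): 15.9 × 2.06 × 17.0 = 557 J
Total: 701 + 5390 + 6583 + 35982 + 557 = 49213 J = 49.2 kJ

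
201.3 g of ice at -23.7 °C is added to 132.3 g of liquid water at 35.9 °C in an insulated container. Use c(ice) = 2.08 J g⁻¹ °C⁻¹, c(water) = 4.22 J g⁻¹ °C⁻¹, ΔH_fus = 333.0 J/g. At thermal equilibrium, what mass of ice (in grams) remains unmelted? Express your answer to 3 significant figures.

m_ice remaining = 171 g

Heat to warm all ice to 0 °C: 201.3×2.08×23.7 = 9923.3 J
Heat released by water cooling to 0 °C: 132.3×4.22×35.9 = 20043 J
20043 J < 9923.3 + 201.3×333.0 = 76956.2 J, so not all ice melts; final T = 0 °C.
Heat left for melting: 20043 − 9923.3 = 10119.7 J
Mass melted = 10119.7 / 333.0 = 30.39 g
Ice remaining = 201.3 − 30.39 = 170.91 g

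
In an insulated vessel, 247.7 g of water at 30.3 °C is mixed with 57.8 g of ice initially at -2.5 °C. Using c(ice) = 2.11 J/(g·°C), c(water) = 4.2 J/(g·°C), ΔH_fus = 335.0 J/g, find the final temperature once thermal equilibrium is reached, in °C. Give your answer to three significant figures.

T_f = 9.24 °C

Heat to bring ice to 0 °C and melt it: q₁ = 57.8×2.11×2.5 + 57.8×335.0 = 19668 J
Heat the water can supply cooling to 0 °C: 247.7×4.2×30.3 = 31522.3 J > q₁, so all ice melts.
Energy balance: 247.7×4.2×(30.3 − T) = 19668 + 57.8×4.2×(T − 0)
1040.34(30.3 − T) = 19668 + 242.76 T
31522.3 − 19668 = 1283.10 T
T = 11854.3 / 1283.10 = 9.239 °C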